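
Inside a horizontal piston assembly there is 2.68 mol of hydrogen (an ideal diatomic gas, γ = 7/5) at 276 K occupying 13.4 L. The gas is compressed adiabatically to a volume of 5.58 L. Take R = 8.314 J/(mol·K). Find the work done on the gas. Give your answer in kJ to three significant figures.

Adiabatic: TV^(γ−1) = const with γ = 7/5.
T₂ = T₁ (V₁/V₂)^(γ−1) = 276 × (13.4/5.58)^0.4 = 276 × 1.42 = 391.8 K.
W_by = nCᵥ(T₁ − T₂) = (2.68)(20.79)(276 − 391.8) = -6452 J.
Work on gas = −W_by = 6452 J.

W ≈ 6.45 kJ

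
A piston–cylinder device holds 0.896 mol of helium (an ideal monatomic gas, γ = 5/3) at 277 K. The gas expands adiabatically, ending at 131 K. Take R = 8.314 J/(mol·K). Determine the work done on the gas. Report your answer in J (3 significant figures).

W ≈ -1630 J

Adiabatic ⇒ Q = 0, so W_by = −ΔU = nCᵥ(T₁ − T₂).
Cᵥ = 3R/2 = 12.47 J/(mol·K).
W = (0.896)(12.47)(277 − 131) = 1631 J.
Work on gas = −W_by = -1631 J.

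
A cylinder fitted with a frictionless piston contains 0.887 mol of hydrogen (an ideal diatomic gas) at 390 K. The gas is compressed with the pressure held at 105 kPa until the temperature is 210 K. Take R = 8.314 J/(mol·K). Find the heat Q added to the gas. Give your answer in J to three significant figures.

Q ≈ -4650 J

Isobaric: W = nRΔT = (0.887)(8.314)(-180) = -1327 J.
ΔU = nCᵥΔT with Cᵥ = 5R/2: ΔU = (0.887)(20.79)(-180) = -3319 J.
Q = ΔU + W = -3319 − 1327 = -4646 J.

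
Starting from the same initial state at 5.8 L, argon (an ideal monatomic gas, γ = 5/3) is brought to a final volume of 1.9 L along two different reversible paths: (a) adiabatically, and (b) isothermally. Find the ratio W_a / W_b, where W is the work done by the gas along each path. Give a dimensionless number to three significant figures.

W_a / W_b ≈ 1.48

Path (a) adiabatic: W = P₁V₁(1 − (V₁/V₂)^(γ−1))/(γ−1) → W_a/(P₁V₁) = -1.657.
Path (b) isothermal: W = P₁V₁ ln(V₂/V₁) → W_b/(P₁V₁) = -1.116.
W_a / W_b = -1.657 / -1.116 = 1.484.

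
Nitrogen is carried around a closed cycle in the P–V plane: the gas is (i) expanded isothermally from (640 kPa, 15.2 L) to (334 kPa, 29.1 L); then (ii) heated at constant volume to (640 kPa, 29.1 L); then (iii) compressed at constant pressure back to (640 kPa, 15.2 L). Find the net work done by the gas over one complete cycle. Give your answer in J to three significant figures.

Leg (i): W = PᵢVᵢ ln(V_f/Vᵢ) = (9728) ln(29.1/15.2) = 6318 J.
Leg (ii): W = 0.
Leg (iii): W = PΔV = (640)(15.2 − 29.1) = -8896 J.
W_net = 6318 − 8896 = -2578 J.

W_net ≈ -2580 J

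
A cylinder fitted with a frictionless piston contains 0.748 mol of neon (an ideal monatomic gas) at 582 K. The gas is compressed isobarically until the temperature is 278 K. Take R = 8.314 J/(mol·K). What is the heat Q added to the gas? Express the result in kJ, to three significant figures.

Q ≈ -4.73 kJ

Isobaric: W = nRΔT = (0.748)(8.314)(-304) = -1891 J.
ΔU = nCᵥΔT with Cᵥ = 3R/2: ΔU = (0.748)(12.47)(-304) = -2836 J.
Q = ΔU + W = -2836 − 1891 = -4726 J.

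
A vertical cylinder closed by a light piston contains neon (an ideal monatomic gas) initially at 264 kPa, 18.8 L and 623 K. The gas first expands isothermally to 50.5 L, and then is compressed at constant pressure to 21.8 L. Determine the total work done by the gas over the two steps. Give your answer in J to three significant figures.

W_total ≈ 2080 J

Step 1 (isothermal): W = P₁V₁ ln(V₂/V₁) = (4963) ln(50.5/18.8) = 4904 J.
After step 1: P = 98.28 kPa, V = 50.5 L, T = 623 K.
Step 2 (isobaric): W = PΔV = (98.28 kPa)(21.8 − 50.5 L) = -2821 J.
W_total = 4904 − 2821 = 2084 J.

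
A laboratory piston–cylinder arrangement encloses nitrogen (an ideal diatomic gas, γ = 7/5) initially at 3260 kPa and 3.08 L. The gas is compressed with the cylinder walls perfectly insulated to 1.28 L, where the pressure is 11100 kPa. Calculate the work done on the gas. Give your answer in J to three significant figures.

W ≈ 10400 J

Adiabatic: W = (P₁V₁ − P₂V₂)/(γ − 1) with γ = 7/5.
P₁V₁ = 10041 J, P₂V₂ = 14208 J.
W = (10041 − 14208) / 0.4 = -10418 J.
Work on gas = −W_by = 10418 J.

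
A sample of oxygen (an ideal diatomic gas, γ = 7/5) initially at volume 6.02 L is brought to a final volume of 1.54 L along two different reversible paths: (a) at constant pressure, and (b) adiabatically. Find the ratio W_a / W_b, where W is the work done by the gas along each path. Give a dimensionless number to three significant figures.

W_a / W_b ≈ 0.410

Path (a) isobaric: W = P₁(V₂ − V₁) → W_a/(P₁V₁) = -0.7442.
Path (b) adiabatic: W = P₁V₁(1 − (V₁/V₂)^(γ−1))/(γ−1) → W_b/(P₁V₁) = -1.813.
W_a / W_b = -0.7442 / -1.813 = 0.4105.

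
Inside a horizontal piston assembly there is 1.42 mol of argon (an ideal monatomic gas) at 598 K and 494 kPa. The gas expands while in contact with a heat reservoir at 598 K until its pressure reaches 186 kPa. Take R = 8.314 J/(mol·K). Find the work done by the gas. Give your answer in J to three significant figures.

Isothermal process: W = nRT ln(V₂/V₁) = nRT ln(P₁/P₂).
W = (1.42)(8.314)(598) × ln(494/186)
  = 7060 × ln(2.656) = 7060 × 0.9768
W_by_gas = 6896 J.

W ≈ 6900 J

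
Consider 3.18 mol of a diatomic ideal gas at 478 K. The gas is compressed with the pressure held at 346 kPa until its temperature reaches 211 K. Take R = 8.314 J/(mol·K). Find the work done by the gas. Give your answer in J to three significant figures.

Isobaric: W = P ΔV = nR ΔT.
W = (3.18)(8.314)(211 − 478) = -7059 J.

W ≈ -7060 J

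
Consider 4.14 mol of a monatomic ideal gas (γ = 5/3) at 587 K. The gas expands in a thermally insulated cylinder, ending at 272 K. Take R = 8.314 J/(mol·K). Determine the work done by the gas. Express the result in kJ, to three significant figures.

Adiabatic ⇒ Q = 0, so W_by = −ΔU = nCᵥ(T₁ − T₂).
Cᵥ = 3R/2 = 12.47 J/(mol·K).
W = (4.14)(12.47)(587 − 272) = 16263 J.

W ≈ 16.3 kJ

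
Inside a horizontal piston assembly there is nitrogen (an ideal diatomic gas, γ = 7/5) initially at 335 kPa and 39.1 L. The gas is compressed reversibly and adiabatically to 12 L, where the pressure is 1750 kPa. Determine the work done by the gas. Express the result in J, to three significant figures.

Adiabatic: W = (P₁V₁ − P₂V₂)/(γ − 1) with γ = 7/5.
P₁V₁ = 13098 J, P₂V₂ = 21000 J.
W = (13098 − 21000) / 0.4 = -19754 J.

W ≈ -19800 J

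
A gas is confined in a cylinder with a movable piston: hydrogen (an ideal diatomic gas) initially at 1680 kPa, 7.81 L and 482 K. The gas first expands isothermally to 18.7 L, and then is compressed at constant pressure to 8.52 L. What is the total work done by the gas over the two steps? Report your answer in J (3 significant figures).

Step 1 (isothermal): W = P₁V₁ ln(V₂/V₁) = (13121) ln(18.7/7.81) = 11456 J.
After step 1: P = 701.6 kPa, V = 18.7 L, T = 482 K.
Step 2 (isobaric): W = PΔV = (701.6 kPa)(8.52 − 18.7 L) = -7143 J.
W_total = 11456 − 7143 = 4313 J.

W_total ≈ 4310 J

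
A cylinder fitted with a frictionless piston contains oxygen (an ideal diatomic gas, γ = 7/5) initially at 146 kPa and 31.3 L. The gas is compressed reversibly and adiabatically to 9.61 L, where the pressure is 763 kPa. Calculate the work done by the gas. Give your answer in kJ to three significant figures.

Adiabatic: W = (P₁V₁ − P₂V₂)/(γ − 1) with γ = 7/5.
P₁V₁ = 4570 J, P₂V₂ = 7332 J.
W = (4570 − 7332) / 0.4 = -6907 J.

W ≈ -6.91 kJ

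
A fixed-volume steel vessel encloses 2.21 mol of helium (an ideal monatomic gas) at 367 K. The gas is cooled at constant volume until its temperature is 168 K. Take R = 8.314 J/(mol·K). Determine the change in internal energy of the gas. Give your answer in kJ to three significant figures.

ΔU ≈ -5.48 kJ

Constant volume ⇒ W = 0, so Q = ΔU = nCᵥΔT with Cᵥ = 3R/2 = 12.47 J/(mol·K).
ΔU = (2.21)(12.47)(168 − 367) = -5485 J.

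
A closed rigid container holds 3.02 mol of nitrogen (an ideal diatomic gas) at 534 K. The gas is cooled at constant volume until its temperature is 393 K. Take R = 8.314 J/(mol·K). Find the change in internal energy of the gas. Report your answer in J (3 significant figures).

ΔU ≈ -8850 J

Constant volume ⇒ W = 0, so Q = ΔU = nCᵥΔT with Cᵥ = 5R/2 = 20.79 J/(mol·K).
ΔU = (3.02)(20.79)(393 − 534) = -8851 J.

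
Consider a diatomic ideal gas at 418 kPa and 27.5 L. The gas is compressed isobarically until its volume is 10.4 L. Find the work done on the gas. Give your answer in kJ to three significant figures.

W ≈ 7.15 kJ

Isobaric: W = P ΔV.
W = (418 kPa)(10.4 − 27.5 L) = (418)(-17.1) = -7148 J.
Work on gas = −W_by = 7148 J.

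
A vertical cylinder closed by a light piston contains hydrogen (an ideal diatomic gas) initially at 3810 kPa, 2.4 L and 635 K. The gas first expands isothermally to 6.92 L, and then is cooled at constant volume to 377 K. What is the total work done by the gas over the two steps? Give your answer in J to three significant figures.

W_total ≈ 9680 J

Step 1 (isothermal): W = P₁V₁ ln(V₂/V₁) = (9144) ln(6.92/2.4) = 9683 J.
Step 2 (isochoric): W = 0 (constant volume).
W_total = 9683 + 0 = 9683 J.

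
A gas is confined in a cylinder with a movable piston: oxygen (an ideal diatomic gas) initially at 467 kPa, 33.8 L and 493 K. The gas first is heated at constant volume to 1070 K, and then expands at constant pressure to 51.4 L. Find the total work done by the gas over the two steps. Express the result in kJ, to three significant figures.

Step 1 (isochoric): W = 0 (constant volume).
After step 1: P = 1014 kPa (V unchanged).
Step 2 (isobaric): W = PΔV = (1014 kPa)(51.4 − 33.8 L) = 17839 J.
W_total = 0 + 17839 = 17839 J.

W_total ≈ 17.8 kJ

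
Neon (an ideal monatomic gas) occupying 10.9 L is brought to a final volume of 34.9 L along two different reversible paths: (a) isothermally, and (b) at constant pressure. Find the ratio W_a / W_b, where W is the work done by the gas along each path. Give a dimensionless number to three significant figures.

W_a / W_b ≈ 0.529

Path (a) isothermal: W = P₁V₁ ln(V₂/V₁) → W_a/(P₁V₁) = 1.164.
Path (b) isobaric: W = P₁(V₂ − V₁) → W_b/(P₁V₁) = 2.202.
W_a / W_b = 1.164 / 2.202 = 0.5285.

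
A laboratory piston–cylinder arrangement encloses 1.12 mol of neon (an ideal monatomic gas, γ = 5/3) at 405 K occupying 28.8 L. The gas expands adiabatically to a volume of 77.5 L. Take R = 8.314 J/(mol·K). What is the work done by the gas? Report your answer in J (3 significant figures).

Adiabatic: TV^(γ−1) = const with γ = 5/3.
T₂ = T₁ (V₁/V₂)^(γ−1) = 405 × (28.8/77.5)^0.667 = 405 × 0.5169 = 209.3 K.
W_by = nCᵥ(T₁ − T₂) = (1.12)(12.47)(405 − 209.3) = 2733 J.

W ≈ 2730 J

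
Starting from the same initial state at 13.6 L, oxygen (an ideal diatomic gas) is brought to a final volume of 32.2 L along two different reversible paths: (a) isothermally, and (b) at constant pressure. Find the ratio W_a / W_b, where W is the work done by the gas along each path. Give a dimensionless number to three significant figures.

Path (a) isothermal: W = P₁V₁ ln(V₂/V₁) → W_a/(P₁V₁) = 0.8619.
Path (b) isobaric: W = P₁(V₂ − V₁) → W_b/(P₁V₁) = 1.368.
W_a / W_b = 0.8619 / 1.368 = 0.6302.

W_a / W_b ≈ 0.630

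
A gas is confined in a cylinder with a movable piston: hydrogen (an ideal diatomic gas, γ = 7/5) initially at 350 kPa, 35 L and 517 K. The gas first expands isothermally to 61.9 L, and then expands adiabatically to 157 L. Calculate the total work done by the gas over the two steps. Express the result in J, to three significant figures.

W_total ≈ 16500 J

Step 1 (isothermal): W = P₁V₁ ln(V₂/V₁) = (12250) ln(61.9/35) = 6985 J.
After step 1: P = 197.9 kPa, V = 61.9 L, T = 517 K.
Step 2 (adiabatic): W = (P₁V₁ − P₂V₂)/(γ−1) = (12250 − 8442)/0.4 = 9520 J.
W_total = 6985 + 9520 = 16504 J.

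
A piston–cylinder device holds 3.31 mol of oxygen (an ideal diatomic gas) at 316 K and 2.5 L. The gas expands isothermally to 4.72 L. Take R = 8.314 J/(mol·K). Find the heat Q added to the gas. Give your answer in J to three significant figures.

Q ≈ 5530 J

Isothermal ⇒ ΔU = 0, so Q = W = nRT ln(V₂/V₁).
Q = (3.31)(8.314)(316) ln(4.72/2.5) = 8696 × 0.6355 = 5527 J.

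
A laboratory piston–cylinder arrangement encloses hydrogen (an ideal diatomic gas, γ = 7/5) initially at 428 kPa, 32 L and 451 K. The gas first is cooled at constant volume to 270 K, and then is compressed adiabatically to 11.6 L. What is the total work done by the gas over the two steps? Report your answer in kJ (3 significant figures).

W_total ≈ -10.3 kJ

Step 1 (isochoric): W = 0 (constant volume).
After step 1: P = 256.2 kPa (V unchanged).
Step 2 (adiabatic): W = (P₁V₁ − P₂V₂)/(γ−1) = (8199 − 12304)/0.4 = -10262 J.
W_total = 0 − 10262 = -10262 J.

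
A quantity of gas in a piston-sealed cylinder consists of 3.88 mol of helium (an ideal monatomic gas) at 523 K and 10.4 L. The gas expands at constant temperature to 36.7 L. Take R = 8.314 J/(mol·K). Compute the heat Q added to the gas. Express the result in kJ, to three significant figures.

Q ≈ 21.3 kJ

Isothermal ⇒ ΔU = 0, so Q = W = nRT ln(V₂/V₁).
Q = (3.88)(8.314)(523) ln(36.7/10.4) = 16871 × 1.261 = 21274 J.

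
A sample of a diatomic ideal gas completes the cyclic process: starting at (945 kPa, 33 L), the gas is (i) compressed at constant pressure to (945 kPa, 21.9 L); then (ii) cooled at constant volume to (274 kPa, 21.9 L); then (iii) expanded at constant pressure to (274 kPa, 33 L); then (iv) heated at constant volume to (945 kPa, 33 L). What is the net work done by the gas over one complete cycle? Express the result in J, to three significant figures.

Constant-volume legs do no work.
W(i) = (945)(21.9 − 33) = -10490 J; W(iii) = (274)(33 − 21.9) = 3041 J.
W_net = -10490 + 3041 = -7448 J (the counter-clockwise enclosed area).

W_net ≈ -7450 J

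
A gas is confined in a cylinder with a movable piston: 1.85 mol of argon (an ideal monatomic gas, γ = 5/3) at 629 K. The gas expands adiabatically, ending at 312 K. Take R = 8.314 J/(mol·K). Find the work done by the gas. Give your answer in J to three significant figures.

W ≈ 7310 J

Adiabatic ⇒ Q = 0, so W_by = −ΔU = nCᵥ(T₁ − T₂).
Cᵥ = 3R/2 = 12.47 J/(mol·K).
W = (1.85)(12.47)(629 − 312) = 7314 J.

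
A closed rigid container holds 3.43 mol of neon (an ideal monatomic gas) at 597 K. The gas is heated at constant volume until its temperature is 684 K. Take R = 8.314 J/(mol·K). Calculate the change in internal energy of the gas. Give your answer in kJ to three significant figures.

ΔU ≈ 3.72 kJ

Constant volume ⇒ W = 0, so Q = ΔU = nCᵥΔT with Cᵥ = 3R/2 = 12.47 J/(mol·K).
ΔU = (3.43)(12.47)(684 − 597) = 3721 J.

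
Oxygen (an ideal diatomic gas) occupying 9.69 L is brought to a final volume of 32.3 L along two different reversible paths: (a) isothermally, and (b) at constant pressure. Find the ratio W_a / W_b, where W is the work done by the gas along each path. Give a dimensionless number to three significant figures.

W_a / W_b ≈ 0.516

Path (a) isothermal: W = P₁V₁ ln(V₂/V₁) → W_a/(P₁V₁) = 1.204.
Path (b) isobaric: W = P₁(V₂ − V₁) → W_b/(P₁V₁) = 2.333.
W_a / W_b = 1.204 / 2.333 = 0.516.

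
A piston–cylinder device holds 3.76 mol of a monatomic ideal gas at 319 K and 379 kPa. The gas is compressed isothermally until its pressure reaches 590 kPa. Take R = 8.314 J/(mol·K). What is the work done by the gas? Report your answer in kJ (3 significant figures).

Isothermal process: W = nRT ln(V₂/V₁) = nRT ln(P₁/P₂).
W = (3.76)(8.314)(319) × ln(379/590)
  = 9972 × ln(0.6424) = 9972 × -0.4426
W_by_gas = -4414 J.

W ≈ -4.41 kJ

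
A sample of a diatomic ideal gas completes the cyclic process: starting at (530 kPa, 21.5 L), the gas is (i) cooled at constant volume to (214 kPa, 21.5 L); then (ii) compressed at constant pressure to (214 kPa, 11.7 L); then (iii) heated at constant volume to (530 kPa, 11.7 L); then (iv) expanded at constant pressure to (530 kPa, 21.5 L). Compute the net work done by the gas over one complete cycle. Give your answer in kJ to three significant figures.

W_net ≈ 3.10 kJ

Constant-volume legs do no work.
W(ii) = (214)(11.7 − 21.5) = -2097 J; W(iv) = (530)(21.5 − 11.7) = 5194 J.
W_net = -2097 + 5194 = 3097 J (the clockwise enclosed area).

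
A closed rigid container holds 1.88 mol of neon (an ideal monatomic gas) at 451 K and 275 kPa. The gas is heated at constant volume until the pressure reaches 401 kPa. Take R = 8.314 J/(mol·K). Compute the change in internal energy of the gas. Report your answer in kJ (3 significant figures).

Constant volume ⇒ W = 0, so Q = ΔU = nCᵥΔT with Cᵥ = 3R/2 = 12.47 J/(mol·K).
At constant V, T₂/T₁ = P₂/P₁ ⇒ ΔT = T₁(P₂/P₁ − 1) = 451·(401/275 − 1) = 206.6 K.
ΔU = (1.88)(12.47)(206.6) = 4845 J.

ΔU ≈ 4.84 kJ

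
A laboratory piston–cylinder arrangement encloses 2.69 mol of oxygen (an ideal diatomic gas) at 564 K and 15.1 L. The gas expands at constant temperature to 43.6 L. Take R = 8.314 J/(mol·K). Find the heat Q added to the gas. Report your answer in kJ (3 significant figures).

Q ≈ 13.4 kJ

Isothermal ⇒ ΔU = 0, so Q = W = nRT ln(V₂/V₁).
Q = (2.69)(8.314)(564) ln(43.6/15.1) = 12614 × 1.06 = 13375 J.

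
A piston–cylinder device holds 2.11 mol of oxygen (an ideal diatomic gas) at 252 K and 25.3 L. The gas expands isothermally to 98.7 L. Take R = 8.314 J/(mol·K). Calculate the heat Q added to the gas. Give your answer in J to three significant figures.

Isothermal ⇒ ΔU = 0, so Q = W = nRT ln(V₂/V₁).
Q = (2.11)(8.314)(252) ln(98.7/25.3) = 4421 × 1.361 = 6018 J.

Q ≈ 6020 J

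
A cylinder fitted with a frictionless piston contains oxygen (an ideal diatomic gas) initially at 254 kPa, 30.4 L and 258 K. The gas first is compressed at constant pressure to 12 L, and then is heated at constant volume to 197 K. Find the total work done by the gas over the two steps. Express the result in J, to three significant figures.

W_total ≈ -4670 J

Step 1 (isobaric): W = PΔV = (254 kPa)(12 − 30.4 L) = -4674 J.
Step 2 (isochoric): W = 0 (constant volume).
W_total = -4674 + 0 = -4674 J.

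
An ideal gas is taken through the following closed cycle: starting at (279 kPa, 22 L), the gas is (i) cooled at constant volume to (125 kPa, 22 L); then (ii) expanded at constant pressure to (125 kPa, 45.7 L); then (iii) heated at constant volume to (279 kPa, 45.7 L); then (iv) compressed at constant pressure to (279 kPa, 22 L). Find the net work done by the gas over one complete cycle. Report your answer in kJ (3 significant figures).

W_net ≈ -3.65 kJ

Constant-volume legs do no work.
W(ii) = (125)(45.7 − 22) = 2963 J; W(iv) = (279)(22 − 45.7) = -6612 J.
W_net = 2963 − 6612 = -3650 J (the counter-clockwise enclosed area).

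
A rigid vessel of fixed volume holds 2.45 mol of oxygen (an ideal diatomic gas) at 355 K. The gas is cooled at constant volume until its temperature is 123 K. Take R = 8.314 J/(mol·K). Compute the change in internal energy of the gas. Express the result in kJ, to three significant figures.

ΔU ≈ -11.8 kJ

Constant volume ⇒ W = 0, so Q = ΔU = nCᵥΔT with Cᵥ = 5R/2 = 20.79 J/(mol·K).
ΔU = (2.45)(20.79)(123 − 355) = -11814 J.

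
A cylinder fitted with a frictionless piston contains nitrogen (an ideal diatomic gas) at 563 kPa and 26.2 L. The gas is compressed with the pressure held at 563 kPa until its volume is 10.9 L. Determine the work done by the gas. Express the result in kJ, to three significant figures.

W ≈ -8.61 kJ

Isobaric: W = P ΔV.
W = (563 kPa)(10.9 − 26.2 L) = (563)(-15.3) = -8614 J.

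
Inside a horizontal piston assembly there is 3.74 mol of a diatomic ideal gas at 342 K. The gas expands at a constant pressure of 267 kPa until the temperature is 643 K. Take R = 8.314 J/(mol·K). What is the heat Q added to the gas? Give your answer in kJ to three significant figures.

Isobaric: W = nRΔT = (3.74)(8.314)(301) = 9359 J.
ΔU = nCᵥΔT with Cᵥ = 5R/2: ΔU = (3.74)(20.79)(301) = 23399 J.
Q = ΔU + W = 23399 + 9359 = 32758 J.

Q ≈ 32.8 kJ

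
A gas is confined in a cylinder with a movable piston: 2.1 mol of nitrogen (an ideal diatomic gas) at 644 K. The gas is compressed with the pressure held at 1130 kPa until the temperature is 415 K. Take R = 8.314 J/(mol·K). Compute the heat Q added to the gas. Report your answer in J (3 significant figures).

Isobaric: W = nRΔT = (2.1)(8.314)(-229) = -3998 J.
ΔU = nCᵥΔT with Cᵥ = 5R/2: ΔU = (2.1)(20.79)(-229) = -9996 J.
Q = ΔU + W = -9996 − 3998 = -13994 J.

Q ≈ -14000 J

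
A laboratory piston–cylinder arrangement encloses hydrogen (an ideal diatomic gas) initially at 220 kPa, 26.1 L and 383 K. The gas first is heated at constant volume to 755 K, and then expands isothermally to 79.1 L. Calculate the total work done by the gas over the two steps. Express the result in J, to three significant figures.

Step 1 (isochoric): W = 0 (constant volume).
After step 1: P = 433.7 kPa (V unchanged).
Step 2 (isothermal): W = P₁V₁ ln(V₂/V₁) = (11319) ln(79.1/26.1) = 12550 J.
W_total = 0 + 12550 = 12550 J.

W_total ≈ 12600 J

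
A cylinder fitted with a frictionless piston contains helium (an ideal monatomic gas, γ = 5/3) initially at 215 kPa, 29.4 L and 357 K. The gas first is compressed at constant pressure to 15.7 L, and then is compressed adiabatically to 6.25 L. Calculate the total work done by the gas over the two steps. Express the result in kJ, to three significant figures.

W_total ≈ -7.24 kJ

Step 1 (isobaric): W = PΔV = (215 kPa)(15.7 − 29.4 L) = -2946 J.
After step 1: P = 215 kPa, V = 15.7 L, T = 190.6 K.
Step 2 (adiabatic): W = (P₁V₁ − P₂V₂)/(γ−1) = (3376 − 6238)/0.667 = -4293 J.
W_total = -2946 − 4293 = -7239 J.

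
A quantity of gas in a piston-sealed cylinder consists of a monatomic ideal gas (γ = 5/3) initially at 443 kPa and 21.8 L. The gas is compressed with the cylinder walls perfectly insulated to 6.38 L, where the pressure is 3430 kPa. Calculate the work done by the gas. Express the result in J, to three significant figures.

Adiabatic: W = (P₁V₁ − P₂V₂)/(γ − 1) with γ = 5/3.
P₁V₁ = 9657 J, P₂V₂ = 21883 J.
W = (9657 − 21883) / 0.6667 = -18339 J.

W ≈ -18300 J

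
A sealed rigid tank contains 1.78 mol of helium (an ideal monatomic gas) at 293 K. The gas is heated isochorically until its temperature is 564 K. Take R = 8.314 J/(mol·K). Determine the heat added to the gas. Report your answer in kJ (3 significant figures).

Q ≈ 6.02 kJ

Constant volume ⇒ W = 0, so Q = ΔU = nCᵥΔT with Cᵥ = 3R/2 = 12.47 J/(mol·K).
ΔU = (1.78)(12.47)(564 − 293) = 6016 J.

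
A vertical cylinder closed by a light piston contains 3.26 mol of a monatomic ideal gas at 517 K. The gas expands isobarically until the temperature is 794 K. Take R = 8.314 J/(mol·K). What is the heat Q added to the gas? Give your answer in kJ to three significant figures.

Q ≈ 18.8 kJ

Isobaric: W = nRΔT = (3.26)(8.314)(277) = 7508 J.
ΔU = nCᵥΔT with Cᵥ = 3R/2: ΔU = (3.26)(12.47)(277) = 11262 J.
Q = ΔU + W = 11262 + 7508 = 18769 J.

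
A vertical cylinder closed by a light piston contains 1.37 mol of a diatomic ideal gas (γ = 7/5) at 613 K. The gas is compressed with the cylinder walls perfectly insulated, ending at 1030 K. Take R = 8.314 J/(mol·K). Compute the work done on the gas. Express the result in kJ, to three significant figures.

Adiabatic ⇒ Q = 0, so W_by = −ΔU = nCᵥ(T₁ − T₂).
Cᵥ = 5R/2 = 20.79 J/(mol·K).
W = (1.37)(20.79)(613 − 1030) = -11874 J.
Work on gas = −W_by = 11874 J.

W ≈ 11.9 kJ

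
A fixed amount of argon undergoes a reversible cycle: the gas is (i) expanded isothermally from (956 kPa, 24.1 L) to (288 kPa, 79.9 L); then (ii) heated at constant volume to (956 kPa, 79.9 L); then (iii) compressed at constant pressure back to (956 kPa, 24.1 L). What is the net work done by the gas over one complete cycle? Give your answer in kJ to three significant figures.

Leg (i): W = PᵢVᵢ ln(V_f/Vᵢ) = (23040) ln(79.9/24.1) = 27614 J.
Leg (ii): W = 0.
Leg (iii): W = PΔV = (956)(24.1 − 79.9) = -53345 J.
W_net = 27614 − 53345 = -25730 J.

W_net ≈ -25.7 kJ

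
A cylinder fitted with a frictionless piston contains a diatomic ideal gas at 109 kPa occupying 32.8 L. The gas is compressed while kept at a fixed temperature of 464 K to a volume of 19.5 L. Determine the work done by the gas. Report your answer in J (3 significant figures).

Isothermal: W = nRT ln(V₂/V₁) = P₁V₁ ln(V₂/V₁).
P₁V₁ = (109 kPa)(32.8 L) = 3575 J.
W = 3575 × ln(19.5/32.8) = 3575 × -0.52
W_by_gas = -1859 J.

W ≈ -1860 J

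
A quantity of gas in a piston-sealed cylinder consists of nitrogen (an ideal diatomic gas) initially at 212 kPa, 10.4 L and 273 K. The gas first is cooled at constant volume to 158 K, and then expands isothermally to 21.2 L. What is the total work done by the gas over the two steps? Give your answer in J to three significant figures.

W_total ≈ 909 J

Step 1 (isochoric): W = 0 (constant volume).
After step 1: P = 122.7 kPa (V unchanged).
Step 2 (isothermal): W = P₁V₁ ln(V₂/V₁) = (1276) ln(21.2/10.4) = 908.8 J.
W_total = 0 + 908.8 = 908.8 J.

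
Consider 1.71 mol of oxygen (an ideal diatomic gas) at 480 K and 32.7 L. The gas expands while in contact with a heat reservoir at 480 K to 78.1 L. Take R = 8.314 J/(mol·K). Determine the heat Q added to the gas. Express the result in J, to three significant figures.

Q ≈ 5940 J

Isothermal ⇒ ΔU = 0, so Q = W = nRT ln(V₂/V₁).
Q = (1.71)(8.314)(480) ln(78.1/32.7) = 6824 × 0.8706 = 5941 J.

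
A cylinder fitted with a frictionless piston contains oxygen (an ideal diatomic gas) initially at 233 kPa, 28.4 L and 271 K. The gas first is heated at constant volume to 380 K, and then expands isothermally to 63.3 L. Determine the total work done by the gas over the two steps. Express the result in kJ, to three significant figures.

Step 1 (isochoric): W = 0 (constant volume).
After step 1: P = 326.7 kPa (V unchanged).
Step 2 (isothermal): W = P₁V₁ ln(V₂/V₁) = (9279) ln(63.3/28.4) = 7437 J.
W_total = 0 + 7437 = 7437 J.

W_total ≈ 7.44 kJ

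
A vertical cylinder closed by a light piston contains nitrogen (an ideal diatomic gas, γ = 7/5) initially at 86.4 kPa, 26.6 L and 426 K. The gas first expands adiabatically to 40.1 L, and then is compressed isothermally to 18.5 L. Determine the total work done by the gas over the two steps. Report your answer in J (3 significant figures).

W_total ≈ -639 J

Step 1 (adiabatic): W = (P₁V₁ − P₂V₂)/(γ−1) = (2298 − 1950)/0.4 = 870 J.
After step 1: P = 48.63 kPa, V = 40.1 L, T = 361.5 K.
Step 2 (isothermal): W = P₁V₁ ln(V₂/V₁) = (1950) ln(18.5/40.1) = -1509 J.
W_total = 870 − 1509 = -638.7 J.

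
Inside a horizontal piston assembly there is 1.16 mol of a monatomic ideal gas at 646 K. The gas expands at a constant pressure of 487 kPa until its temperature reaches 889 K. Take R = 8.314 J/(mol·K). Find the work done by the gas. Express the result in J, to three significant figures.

W ≈ 2340 J

Isobaric: W = P ΔV = nR ΔT.
W = (1.16)(8.314)(889 − 646) = 2344 J.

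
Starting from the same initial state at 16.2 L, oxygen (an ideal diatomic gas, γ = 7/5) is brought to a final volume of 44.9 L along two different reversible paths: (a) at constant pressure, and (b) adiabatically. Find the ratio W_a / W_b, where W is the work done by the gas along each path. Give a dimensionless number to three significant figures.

W_a / W_b ≈ 2.12

Path (a) isobaric: W = P₁(V₂ − V₁) → W_a/(P₁V₁) = 1.772.
Path (b) adiabatic: W = P₁V₁(1 − (V₁/V₂)^(γ−1))/(γ−1) → W_b/(P₁V₁) = 0.8372.
W_a / W_b = 1.772 / 0.8372 = 2.116.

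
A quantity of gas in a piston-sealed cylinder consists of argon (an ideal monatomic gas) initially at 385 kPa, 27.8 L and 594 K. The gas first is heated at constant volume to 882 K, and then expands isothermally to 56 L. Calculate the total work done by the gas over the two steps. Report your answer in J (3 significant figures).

Step 1 (isochoric): W = 0 (constant volume).
After step 1: P = 571.7 kPa (V unchanged).
Step 2 (isothermal): W = P₁V₁ ln(V₂/V₁) = (15892) ln(56/27.8) = 11130 J.
W_total = 0 + 11130 = 11130 J.

W_total ≈ 11100 J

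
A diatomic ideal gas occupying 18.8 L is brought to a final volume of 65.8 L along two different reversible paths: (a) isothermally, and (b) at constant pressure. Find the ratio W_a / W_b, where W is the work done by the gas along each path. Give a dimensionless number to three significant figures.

Path (a) isothermal: W = P₁V₁ ln(V₂/V₁) → W_a/(P₁V₁) = 1.253.
Path (b) isobaric: W = P₁(V₂ − V₁) → W_b/(P₁V₁) = 2.5.
W_a / W_b = 1.253 / 2.5 = 0.5011.

W_a / W_b ≈ 0.501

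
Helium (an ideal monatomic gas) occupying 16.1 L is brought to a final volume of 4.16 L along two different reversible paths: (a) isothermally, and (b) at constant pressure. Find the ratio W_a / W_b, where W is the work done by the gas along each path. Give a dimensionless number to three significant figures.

W_a / W_b ≈ 1.82

Path (a) isothermal: W = P₁V₁ ln(V₂/V₁) → W_a/(P₁V₁) = -1.353.
Path (b) isobaric: W = P₁(V₂ − V₁) → W_b/(P₁V₁) = -0.7416.
W_a / W_b = -1.353 / -0.7416 = 1.825.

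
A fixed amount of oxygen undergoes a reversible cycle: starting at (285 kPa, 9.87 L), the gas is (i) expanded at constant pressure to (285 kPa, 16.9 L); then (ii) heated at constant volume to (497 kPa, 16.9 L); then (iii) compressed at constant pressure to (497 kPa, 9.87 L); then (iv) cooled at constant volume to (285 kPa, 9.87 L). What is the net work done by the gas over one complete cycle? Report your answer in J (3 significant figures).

W_net ≈ -1490 J

Constant-volume legs do no work.
W(i) = (285)(16.9 − 9.87) = 2004 J; W(iii) = (497)(9.87 − 16.9) = -3494 J.
W_net = 2004 − 3494 = -1490 J (the counter-clockwise enclosed area).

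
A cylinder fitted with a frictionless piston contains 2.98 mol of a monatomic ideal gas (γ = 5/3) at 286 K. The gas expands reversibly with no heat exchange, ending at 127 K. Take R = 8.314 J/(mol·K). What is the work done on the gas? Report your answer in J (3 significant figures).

Adiabatic ⇒ Q = 0, so W_by = −ΔU = nCᵥ(T₁ − T₂).
Cᵥ = 3R/2 = 12.47 J/(mol·K).
W = (2.98)(12.47)(286 − 127) = 5909 J.
Work on gas = −W_by = -5909 J.

W ≈ -5910 J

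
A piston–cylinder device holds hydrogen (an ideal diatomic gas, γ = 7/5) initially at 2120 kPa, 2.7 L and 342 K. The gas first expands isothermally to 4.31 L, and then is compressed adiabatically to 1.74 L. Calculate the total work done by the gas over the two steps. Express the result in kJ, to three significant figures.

Step 1 (isothermal): W = P₁V₁ ln(V₂/V₁) = (5724) ln(4.31/2.7) = 2677 J.
After step 1: P = 1328 kPa, V = 4.31 L, T = 342 K.
Step 2 (adiabatic): W = (P₁V₁ − P₂V₂)/(γ−1) = (5724 − 8228)/0.4 = -6259 J.
W_total = 2677 − 6259 = -3582 J.

W_total ≈ -3.58 kJ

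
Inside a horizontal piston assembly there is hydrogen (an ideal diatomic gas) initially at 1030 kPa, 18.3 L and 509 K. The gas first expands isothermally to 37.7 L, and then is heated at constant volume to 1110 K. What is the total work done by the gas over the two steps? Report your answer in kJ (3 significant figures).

Step 1 (isothermal): W = P₁V₁ ln(V₂/V₁) = (18849) ln(37.7/18.3) = 13623 J.
Step 2 (isochoric): W = 0 (constant volume).
W_total = 13623 + 0 = 13623 J.

W_total ≈ 13.6 kJ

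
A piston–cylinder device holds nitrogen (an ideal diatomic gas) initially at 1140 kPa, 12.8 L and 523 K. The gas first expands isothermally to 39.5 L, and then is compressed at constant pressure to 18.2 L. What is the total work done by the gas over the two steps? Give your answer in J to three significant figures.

W_total ≈ 8570 J

Step 1 (isothermal): W = P₁V₁ ln(V₂/V₁) = (14592) ln(39.5/12.8) = 16443 J.
After step 1: P = 369.4 kPa, V = 39.5 L, T = 523 K.
Step 2 (isobaric): W = PΔV = (369.4 kPa)(18.2 − 39.5 L) = -7869 J.
W_total = 16443 − 7869 = 8574 J.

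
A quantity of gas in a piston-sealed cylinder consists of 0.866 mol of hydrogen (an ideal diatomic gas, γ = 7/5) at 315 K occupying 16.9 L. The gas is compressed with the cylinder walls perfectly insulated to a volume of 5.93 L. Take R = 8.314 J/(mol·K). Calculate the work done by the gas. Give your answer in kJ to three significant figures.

W ≈ -2.95 kJ

Adiabatic: TV^(γ−1) = const with γ = 7/5.
T₂ = T₁ (V₁/V₂)^(γ−1) = 315 × (16.9/5.93)^0.4 = 315 × 1.52 = 478.9 K.
W_by = nCᵥ(T₁ − T₂) = (0.866)(20.79)(315 − 478.9) = -2950 J.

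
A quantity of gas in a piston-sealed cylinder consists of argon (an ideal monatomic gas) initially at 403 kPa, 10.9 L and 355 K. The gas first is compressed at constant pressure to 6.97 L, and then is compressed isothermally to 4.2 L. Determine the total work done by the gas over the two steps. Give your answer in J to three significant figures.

W_total ≈ -3010 J

Step 1 (isobaric): W = PΔV = (403 kPa)(6.97 − 10.9 L) = -1584 J.
After step 1: P = 403 kPa, V = 6.97 L, T = 227 K.
Step 2 (isothermal): W = P₁V₁ ln(V₂/V₁) = (2809) ln(4.2/6.97) = -1423 J.
W_total = -1584 − 1423 = -3007 J.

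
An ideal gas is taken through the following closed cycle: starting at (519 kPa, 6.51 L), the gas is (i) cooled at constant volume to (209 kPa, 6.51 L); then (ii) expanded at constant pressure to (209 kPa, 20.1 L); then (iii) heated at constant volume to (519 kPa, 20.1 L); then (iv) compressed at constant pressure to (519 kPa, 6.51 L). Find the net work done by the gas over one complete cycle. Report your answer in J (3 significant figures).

Constant-volume legs do no work.
W(ii) = (209)(20.1 − 6.51) = 2840 J; W(iv) = (519)(6.51 − 20.1) = -7053 J.
W_net = 2840 − 7053 = -4213 J (the counter-clockwise enclosed area).

W_net ≈ -4210 J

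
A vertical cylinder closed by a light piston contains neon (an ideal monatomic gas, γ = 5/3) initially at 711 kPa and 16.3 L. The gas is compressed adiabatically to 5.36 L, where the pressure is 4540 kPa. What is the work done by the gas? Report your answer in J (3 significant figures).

Adiabatic: W = (P₁V₁ − P₂V₂)/(γ − 1) with γ = 5/3.
P₁V₁ = 11589 J, P₂V₂ = 24334 J.
W = (11589 − 24334) / 0.6667 = -19118 J.

W ≈ -19100 J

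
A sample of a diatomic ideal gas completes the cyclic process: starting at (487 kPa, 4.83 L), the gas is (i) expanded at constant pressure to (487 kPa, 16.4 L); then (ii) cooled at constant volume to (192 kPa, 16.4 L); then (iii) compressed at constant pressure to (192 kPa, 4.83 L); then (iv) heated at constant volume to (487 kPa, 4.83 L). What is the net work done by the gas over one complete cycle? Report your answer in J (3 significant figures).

Constant-volume legs do no work.
W(i) = (487)(16.4 − 4.83) = 5635 J; W(iii) = (192)(4.83 − 16.4) = -2221 J.
W_net = 5635 − 2221 = 3413 J (the clockwise enclosed area).

W_net ≈ 3410 J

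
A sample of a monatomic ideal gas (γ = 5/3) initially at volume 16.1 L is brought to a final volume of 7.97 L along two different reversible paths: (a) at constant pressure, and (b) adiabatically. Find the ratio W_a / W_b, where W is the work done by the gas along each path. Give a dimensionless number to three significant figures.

W_a / W_b ≈ 0.563

Path (a) isobaric: W = P₁(V₂ − V₁) → W_a/(P₁V₁) = -0.505.
Path (b) adiabatic: W = P₁V₁(1 − (V₁/V₂)^(γ−1))/(γ−1) → W_b/(P₁V₁) = -0.897.
W_a / W_b = -0.505 / -0.897 = 0.5629.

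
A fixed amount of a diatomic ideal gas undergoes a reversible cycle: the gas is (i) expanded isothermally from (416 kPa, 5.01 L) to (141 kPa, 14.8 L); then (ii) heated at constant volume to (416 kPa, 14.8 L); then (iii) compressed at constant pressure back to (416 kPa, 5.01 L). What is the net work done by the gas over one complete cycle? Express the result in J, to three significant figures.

W_net ≈ -1820 J

Leg (i): W = PᵢVᵢ ln(V_f/Vᵢ) = (2084) ln(14.8/5.01) = 2258 J.
Leg (ii): W = 0.
Leg (iii): W = PΔV = (416)(5.01 − 14.8) = -4073 J.
W_net = 2258 − 4073 = -1815 J.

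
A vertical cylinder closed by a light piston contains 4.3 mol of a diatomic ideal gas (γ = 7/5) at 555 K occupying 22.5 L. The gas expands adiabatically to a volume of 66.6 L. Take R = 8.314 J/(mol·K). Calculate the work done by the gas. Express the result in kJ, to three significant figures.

Adiabatic: TV^(γ−1) = const with γ = 7/5.
T₂ = T₁ (V₁/V₂)^(γ−1) = 555 × (22.5/66.6)^0.4 = 555 × 0.6479 = 359.6 K.
W_by = nCᵥ(T₁ − T₂) = (4.3)(20.79)(555 − 359.6) = 17467 J.

W ≈ 17.5 kJ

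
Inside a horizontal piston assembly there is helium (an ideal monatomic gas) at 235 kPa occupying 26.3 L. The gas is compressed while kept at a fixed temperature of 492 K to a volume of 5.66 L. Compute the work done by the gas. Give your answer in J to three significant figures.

Isothermal: W = nRT ln(V₂/V₁) = P₁V₁ ln(V₂/V₁).
P₁V₁ = (235 kPa)(26.3 L) = 6180 J.
W = 6180 × ln(5.66/26.3) = 6180 × -1.536
W_by_gas = -9494 J.

W ≈ -9490 J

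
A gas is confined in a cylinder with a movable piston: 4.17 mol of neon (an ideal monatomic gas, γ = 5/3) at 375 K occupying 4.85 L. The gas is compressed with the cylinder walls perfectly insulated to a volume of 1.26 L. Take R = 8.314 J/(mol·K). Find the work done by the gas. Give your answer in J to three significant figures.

Adiabatic: TV^(γ−1) = const with γ = 5/3.
T₂ = T₁ (V₁/V₂)^(γ−1) = 375 × (4.85/1.26)^0.667 = 375 × 2.456 = 921 K.
W_by = nCᵥ(T₁ − T₂) = (4.17)(12.47)(375 − 921) = -28396 J.

W ≈ -28400 J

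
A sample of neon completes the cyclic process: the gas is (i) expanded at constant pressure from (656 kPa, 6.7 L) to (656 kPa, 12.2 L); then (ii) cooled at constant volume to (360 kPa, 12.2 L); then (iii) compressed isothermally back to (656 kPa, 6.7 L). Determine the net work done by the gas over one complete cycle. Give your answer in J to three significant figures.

W_net ≈ 976 J

Leg (i): W = PΔV = (656)(12.2 − 6.7) = 3608 J.
Leg (ii): W = 0.
Leg (iii): W = PᵢVᵢ ln(V_f/Vᵢ) = (4392) ln(6.7/12.2) = -2632 J.
W_net = 3608 − 2632 = 975.7 J.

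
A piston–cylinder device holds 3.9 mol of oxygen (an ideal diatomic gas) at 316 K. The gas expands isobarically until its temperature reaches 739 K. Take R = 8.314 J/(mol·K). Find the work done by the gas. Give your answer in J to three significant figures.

W ≈ 13700 J

Isobaric: W = P ΔV = nR ΔT.
W = (3.9)(8.314)(739 − 316) = 13716 J.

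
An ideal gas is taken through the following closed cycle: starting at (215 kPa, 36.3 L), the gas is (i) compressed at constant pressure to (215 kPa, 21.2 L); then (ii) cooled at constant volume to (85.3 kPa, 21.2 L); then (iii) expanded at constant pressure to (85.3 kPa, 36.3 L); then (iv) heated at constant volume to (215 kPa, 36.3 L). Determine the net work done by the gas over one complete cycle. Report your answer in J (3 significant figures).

W_net ≈ -1960 J

Constant-volume legs do no work.
W(i) = (215)(21.2 − 36.3) = -3246 J; W(iii) = (85.3)(36.3 − 21.2) = 1288 J.
W_net = -3246 + 1288 = -1958 J (the counter-clockwise enclosed area).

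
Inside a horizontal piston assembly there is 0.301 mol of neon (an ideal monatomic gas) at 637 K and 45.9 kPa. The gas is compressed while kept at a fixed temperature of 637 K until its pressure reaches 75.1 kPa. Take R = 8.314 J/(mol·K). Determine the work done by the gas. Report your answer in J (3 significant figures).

W ≈ -785 J

Isothermal process: W = nRT ln(V₂/V₁) = nRT ln(P₁/P₂).
W = (0.301)(8.314)(637) × ln(45.9/75.1)
  = 1594 × ln(0.6112) = 1594 × -0.4924
W_by_gas = -784.9 J.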